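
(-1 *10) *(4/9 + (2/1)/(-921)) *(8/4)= -24440/2763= -8.85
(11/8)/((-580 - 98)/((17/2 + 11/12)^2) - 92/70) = -43505/283504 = -0.15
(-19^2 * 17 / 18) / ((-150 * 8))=6137 / 21600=0.28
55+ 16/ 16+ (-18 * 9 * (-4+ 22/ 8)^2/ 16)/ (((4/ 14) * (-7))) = 16361/ 256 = 63.91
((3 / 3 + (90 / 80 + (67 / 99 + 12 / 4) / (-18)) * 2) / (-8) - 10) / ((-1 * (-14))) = -0.74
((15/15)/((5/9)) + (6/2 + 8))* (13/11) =832/55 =15.13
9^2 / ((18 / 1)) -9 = -4.50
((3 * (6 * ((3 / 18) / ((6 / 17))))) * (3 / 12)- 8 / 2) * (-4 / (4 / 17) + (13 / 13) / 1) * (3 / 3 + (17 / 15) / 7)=244 / 7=34.86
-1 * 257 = -257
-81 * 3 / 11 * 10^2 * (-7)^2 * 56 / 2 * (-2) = 66679200 / 11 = 6061745.45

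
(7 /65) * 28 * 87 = 17052 /65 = 262.34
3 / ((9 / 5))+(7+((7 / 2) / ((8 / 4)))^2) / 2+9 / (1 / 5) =4963 / 96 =51.70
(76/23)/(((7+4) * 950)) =2/6325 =0.00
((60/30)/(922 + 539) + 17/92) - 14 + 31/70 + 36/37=-2158042963/174063540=-12.40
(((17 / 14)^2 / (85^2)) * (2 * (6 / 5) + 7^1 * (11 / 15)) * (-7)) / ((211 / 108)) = -1017 / 184625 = -0.01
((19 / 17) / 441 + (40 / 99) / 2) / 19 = 5623 / 522291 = 0.01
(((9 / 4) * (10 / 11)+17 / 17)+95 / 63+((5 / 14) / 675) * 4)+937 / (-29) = -16733669 / 602910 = -27.75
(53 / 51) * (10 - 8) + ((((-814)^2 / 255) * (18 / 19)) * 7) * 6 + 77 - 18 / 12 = 1002596887 / 9690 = 103467.17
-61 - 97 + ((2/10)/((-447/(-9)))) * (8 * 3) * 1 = -157.90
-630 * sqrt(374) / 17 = -716.68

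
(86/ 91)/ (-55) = -86/ 5005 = -0.02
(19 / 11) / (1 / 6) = 114 / 11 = 10.36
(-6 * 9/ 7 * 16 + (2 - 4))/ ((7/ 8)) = -7024/ 49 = -143.35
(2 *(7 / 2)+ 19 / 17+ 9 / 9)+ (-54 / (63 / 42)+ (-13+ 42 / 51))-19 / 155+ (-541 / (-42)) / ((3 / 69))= 28451099 / 110670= 257.08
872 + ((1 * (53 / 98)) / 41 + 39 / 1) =3660451 / 4018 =911.01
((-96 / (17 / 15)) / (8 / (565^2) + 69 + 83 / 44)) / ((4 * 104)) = -0.00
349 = 349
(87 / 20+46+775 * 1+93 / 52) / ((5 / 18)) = 967752 / 325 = 2977.70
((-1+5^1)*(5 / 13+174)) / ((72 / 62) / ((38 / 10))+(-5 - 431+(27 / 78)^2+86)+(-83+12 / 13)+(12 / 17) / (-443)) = -2091620055824 / 1294343341165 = -1.62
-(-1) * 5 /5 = 1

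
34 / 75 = 0.45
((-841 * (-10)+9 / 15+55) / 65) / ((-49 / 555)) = -361416 / 245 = -1475.17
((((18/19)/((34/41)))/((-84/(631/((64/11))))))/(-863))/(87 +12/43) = 12236983/624897278208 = 0.00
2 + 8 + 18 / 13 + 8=252 / 13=19.38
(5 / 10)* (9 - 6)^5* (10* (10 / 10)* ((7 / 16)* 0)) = 0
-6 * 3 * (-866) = 15588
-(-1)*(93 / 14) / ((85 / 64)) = 2976 / 595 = 5.00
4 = 4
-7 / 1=-7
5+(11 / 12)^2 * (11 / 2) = 2771 / 288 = 9.62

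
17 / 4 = 4.25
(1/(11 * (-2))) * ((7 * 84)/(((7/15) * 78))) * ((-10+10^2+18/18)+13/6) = -1505/22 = -68.41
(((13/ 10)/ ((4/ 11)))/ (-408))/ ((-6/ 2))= 143/ 48960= 0.00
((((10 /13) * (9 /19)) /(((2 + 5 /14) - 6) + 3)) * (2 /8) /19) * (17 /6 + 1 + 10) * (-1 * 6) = 2905 /4693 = 0.62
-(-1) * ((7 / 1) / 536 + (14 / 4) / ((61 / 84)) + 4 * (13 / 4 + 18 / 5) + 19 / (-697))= 32.21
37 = 37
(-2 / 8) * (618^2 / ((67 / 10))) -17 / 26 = -24826199 / 1742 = -14251.55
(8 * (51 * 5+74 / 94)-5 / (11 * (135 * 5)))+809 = 199285468 / 69795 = 2855.30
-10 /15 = -2 /3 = -0.67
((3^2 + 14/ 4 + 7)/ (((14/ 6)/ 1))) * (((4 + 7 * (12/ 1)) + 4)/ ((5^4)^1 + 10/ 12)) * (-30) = -193752/ 5257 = -36.86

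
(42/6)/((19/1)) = 7/19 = 0.37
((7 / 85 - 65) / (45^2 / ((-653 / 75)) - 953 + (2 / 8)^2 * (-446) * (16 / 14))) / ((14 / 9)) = 1801627 / 52557455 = 0.03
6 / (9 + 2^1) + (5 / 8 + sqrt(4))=279 / 88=3.17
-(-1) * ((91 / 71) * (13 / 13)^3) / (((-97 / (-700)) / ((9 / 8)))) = 143325 / 13774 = 10.41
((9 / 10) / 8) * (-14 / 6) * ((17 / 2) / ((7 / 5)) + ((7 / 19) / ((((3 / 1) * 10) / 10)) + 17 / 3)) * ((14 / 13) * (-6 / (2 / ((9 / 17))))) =357777 / 67184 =5.33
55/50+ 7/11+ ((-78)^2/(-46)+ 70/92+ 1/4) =-28493/220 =-129.51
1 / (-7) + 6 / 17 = 25 / 119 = 0.21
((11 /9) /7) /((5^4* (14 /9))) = 11 /61250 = 0.00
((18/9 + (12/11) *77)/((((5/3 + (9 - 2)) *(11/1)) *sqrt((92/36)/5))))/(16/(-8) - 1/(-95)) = -4085 *sqrt(115)/69069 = -0.63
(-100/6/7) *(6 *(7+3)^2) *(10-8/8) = -90000/7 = -12857.14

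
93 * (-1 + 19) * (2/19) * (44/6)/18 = 1364/19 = 71.79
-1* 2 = -2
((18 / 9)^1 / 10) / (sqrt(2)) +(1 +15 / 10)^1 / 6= sqrt(2) / 10 +5 / 12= 0.56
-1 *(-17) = 17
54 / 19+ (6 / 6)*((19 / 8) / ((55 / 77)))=4687 / 760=6.17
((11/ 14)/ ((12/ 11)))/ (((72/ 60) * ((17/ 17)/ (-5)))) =-3025/ 1008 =-3.00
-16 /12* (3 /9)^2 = -4 /27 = -0.15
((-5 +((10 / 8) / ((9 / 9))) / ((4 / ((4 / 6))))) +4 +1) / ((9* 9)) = 5 / 1944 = 0.00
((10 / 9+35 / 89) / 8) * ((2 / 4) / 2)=1205 / 25632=0.05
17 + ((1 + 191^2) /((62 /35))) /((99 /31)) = 640118 /99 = 6465.84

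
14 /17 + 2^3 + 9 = 303 /17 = 17.82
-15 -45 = -60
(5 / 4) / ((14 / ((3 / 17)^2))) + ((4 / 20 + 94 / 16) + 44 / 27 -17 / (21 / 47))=-4734893 / 156060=-30.34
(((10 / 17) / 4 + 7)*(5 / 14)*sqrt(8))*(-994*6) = -517590*sqrt(2) / 17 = -43057.81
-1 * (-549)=549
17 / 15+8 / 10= 29 / 15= 1.93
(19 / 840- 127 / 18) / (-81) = 17723 / 204120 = 0.09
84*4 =336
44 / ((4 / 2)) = 22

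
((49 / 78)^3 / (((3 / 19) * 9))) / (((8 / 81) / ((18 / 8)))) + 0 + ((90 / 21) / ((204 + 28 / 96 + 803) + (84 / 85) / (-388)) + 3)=5476410020645119 / 784736958363904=6.98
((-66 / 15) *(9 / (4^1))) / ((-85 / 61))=6039 / 850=7.10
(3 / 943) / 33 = 1 / 10373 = 0.00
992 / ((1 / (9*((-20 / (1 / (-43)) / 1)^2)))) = 6603148800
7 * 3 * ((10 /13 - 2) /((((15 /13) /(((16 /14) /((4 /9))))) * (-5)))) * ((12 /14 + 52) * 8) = 170496 /35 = 4871.31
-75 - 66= -141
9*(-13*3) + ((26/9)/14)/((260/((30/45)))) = -351.00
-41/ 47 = -0.87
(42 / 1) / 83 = 42 / 83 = 0.51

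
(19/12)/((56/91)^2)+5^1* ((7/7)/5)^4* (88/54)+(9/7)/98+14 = 5395724177/296352000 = 18.21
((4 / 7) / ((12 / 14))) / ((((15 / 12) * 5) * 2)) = 4 / 75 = 0.05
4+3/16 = 67/16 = 4.19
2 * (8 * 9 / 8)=18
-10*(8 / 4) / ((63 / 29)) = -580 / 63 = -9.21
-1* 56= -56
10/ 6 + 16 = 53/ 3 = 17.67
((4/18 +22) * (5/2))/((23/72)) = 4000/23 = 173.91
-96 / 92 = -24 / 23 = -1.04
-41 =-41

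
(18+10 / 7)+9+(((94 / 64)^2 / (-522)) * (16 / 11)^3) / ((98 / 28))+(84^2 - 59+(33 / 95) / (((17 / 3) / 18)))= 27594970360964 / 3927255255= 7026.53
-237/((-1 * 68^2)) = 237/4624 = 0.05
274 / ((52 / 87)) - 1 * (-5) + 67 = 13791 / 26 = 530.42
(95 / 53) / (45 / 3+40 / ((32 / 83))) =4 / 265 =0.02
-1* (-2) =2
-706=-706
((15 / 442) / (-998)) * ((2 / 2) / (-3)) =5 / 441116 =0.00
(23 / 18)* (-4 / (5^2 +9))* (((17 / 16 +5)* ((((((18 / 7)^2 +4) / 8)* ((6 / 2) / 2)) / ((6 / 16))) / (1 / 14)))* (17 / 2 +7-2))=-435045 / 476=-913.96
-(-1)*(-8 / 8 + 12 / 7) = 5 / 7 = 0.71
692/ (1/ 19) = 13148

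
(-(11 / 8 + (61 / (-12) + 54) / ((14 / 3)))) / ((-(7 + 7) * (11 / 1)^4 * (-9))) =-83 / 12913362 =-0.00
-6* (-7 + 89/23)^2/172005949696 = -243/710868338978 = -0.00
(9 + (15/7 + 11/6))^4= 88223850625/3111696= 28352.34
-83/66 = -1.26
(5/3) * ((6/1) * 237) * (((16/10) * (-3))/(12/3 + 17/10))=-37920/19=-1995.79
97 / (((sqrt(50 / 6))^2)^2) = 873 / 625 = 1.40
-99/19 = -5.21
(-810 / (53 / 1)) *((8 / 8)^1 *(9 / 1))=-137.55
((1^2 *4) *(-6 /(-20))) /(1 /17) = 102 /5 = 20.40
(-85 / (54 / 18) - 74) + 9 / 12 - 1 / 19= -23173 / 228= -101.64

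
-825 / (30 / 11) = -605 / 2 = -302.50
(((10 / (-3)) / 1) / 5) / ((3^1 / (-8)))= 16 / 9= 1.78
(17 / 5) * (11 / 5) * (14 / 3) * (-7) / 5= -18326 / 375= -48.87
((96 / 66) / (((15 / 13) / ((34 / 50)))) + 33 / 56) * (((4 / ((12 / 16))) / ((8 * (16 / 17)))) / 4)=5680397 / 22176000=0.26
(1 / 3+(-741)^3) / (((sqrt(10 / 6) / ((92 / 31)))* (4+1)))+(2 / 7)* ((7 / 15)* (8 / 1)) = 16 / 15 - 112295849704* sqrt(15) / 2325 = -187062345.49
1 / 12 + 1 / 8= 0.21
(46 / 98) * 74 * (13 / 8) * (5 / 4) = 55315 / 784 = 70.55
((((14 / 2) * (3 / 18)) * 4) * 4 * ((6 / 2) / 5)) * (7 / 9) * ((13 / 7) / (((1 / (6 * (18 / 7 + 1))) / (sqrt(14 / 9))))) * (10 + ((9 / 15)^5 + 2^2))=9150544 * sqrt(14) / 5625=6086.79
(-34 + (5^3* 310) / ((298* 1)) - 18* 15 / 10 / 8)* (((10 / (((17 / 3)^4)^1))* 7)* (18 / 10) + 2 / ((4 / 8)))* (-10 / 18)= -212.20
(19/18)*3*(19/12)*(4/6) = 361/108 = 3.34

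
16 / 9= 1.78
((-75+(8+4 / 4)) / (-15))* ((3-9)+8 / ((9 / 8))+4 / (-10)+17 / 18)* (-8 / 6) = -6556 / 675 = -9.71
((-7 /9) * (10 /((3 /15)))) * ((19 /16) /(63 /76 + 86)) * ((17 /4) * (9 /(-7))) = 153425 /52792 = 2.91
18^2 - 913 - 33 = -622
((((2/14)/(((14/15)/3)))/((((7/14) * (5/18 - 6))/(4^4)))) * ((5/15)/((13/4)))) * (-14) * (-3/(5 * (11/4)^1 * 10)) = -663552/515515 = -1.29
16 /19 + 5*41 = 3911 /19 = 205.84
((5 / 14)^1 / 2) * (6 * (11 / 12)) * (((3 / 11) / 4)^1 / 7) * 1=15 / 1568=0.01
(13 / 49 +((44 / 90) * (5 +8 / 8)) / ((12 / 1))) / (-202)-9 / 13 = -2011651 / 2895165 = -0.69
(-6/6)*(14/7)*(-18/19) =36/19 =1.89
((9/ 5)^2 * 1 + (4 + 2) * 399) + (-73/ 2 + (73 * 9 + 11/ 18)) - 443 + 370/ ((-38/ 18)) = 10260376/ 4275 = 2400.09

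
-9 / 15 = -3 / 5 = -0.60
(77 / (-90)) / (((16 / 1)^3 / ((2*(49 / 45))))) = -3773 / 8294400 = -0.00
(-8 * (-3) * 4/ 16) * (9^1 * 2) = 108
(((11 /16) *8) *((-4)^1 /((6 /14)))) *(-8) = 1232 /3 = 410.67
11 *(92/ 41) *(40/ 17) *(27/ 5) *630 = 137712960/ 697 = 197579.57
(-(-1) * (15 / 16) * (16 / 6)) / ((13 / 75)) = 375 / 26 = 14.42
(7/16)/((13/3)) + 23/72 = 787/1872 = 0.42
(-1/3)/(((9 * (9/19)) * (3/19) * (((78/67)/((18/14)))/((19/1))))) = -10.39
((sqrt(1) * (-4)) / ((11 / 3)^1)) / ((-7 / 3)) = 36 / 77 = 0.47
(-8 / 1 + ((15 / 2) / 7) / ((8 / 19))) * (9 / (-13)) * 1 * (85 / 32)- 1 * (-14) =86131 / 3584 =24.03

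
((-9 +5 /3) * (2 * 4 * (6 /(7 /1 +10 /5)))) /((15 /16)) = -5632 /135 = -41.72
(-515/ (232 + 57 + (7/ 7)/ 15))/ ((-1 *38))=0.05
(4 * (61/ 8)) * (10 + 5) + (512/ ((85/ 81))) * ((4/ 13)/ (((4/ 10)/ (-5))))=-627225/ 442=-1419.06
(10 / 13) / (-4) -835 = -21715 / 26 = -835.19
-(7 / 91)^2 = -0.01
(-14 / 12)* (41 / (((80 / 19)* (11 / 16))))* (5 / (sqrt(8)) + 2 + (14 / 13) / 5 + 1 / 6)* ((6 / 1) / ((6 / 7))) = -35460859 / 128700-38171* sqrt(2) / 264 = -480.01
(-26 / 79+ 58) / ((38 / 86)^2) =8424044 / 28519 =295.38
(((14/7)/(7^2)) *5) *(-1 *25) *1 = -250/49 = -5.10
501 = 501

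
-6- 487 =-493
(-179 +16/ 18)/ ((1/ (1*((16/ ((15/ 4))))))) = -102592/ 135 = -759.94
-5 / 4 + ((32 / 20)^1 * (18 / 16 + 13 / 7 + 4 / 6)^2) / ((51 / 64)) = 11462333 / 449820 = 25.48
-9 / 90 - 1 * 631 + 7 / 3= -18863 / 30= -628.77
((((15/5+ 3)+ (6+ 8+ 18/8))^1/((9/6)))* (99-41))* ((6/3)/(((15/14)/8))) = 578144/45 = 12847.64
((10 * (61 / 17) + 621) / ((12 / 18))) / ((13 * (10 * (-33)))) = -859 / 3740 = -0.23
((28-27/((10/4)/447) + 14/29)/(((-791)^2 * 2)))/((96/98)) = -21746/5554515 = -0.00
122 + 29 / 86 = 10521 / 86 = 122.34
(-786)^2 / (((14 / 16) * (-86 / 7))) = -2471184 / 43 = -57469.40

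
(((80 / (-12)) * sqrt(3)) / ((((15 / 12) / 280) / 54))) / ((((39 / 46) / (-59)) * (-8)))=-9119040 * sqrt(3) / 13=-1214972.35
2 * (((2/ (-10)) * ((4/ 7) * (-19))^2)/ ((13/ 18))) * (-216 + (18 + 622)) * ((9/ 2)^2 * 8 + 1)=-14370872832/ 3185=-4512047.98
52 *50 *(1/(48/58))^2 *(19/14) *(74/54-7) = -98670325/3402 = -29003.62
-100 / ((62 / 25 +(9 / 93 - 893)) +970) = -19375 / 15418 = -1.26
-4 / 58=-0.07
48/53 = 0.91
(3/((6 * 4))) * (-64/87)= -8/87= -0.09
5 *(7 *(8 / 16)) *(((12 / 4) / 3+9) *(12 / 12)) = 175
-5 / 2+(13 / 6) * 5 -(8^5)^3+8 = -105553116266447 / 3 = -35184372088815.67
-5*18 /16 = -45 /8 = -5.62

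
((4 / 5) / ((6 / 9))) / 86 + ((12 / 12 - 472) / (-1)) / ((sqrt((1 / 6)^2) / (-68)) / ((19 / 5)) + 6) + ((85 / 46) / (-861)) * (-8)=15551641958903 / 198010296015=78.54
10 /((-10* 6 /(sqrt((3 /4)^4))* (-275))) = 3 /8800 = 0.00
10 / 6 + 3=14 / 3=4.67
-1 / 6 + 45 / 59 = 0.60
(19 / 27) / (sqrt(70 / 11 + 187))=19 * sqrt(23397) / 57429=0.05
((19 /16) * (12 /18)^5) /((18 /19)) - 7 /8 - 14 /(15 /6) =-551993 /87480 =-6.31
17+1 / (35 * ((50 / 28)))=2127 / 125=17.02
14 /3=4.67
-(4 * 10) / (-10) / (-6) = -2 / 3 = -0.67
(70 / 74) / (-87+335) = 35 / 9176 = 0.00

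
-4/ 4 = -1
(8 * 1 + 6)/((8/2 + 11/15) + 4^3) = 0.20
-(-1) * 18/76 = 9/38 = 0.24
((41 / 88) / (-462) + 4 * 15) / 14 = 2439319 / 569184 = 4.29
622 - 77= 545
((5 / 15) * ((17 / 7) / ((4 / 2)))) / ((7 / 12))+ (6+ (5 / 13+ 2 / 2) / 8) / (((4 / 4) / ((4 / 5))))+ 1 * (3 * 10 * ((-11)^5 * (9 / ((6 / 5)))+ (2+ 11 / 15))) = -115412893766 / 3185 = -36236387.37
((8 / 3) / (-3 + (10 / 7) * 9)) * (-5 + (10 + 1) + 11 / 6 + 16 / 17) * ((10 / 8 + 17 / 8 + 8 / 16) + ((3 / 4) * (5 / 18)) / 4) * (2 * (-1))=-2361905 / 126684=-18.64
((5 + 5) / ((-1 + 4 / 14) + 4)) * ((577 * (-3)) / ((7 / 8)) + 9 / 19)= -2630490 / 437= -6019.43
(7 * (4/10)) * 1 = 14/5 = 2.80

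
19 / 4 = 4.75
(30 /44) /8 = 15 /176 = 0.09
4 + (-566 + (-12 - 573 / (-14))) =-7463 / 14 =-533.07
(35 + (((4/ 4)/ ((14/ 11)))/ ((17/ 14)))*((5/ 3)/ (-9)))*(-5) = -80050/ 459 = -174.40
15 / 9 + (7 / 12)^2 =289 / 144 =2.01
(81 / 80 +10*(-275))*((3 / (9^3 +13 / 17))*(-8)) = 11215869 / 124060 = 90.41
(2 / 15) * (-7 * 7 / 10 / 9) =-49 / 675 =-0.07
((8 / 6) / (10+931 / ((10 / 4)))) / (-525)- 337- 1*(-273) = -9636481 / 150570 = -64.00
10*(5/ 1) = 50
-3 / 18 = -1 / 6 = -0.17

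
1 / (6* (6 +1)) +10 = 421 / 42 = 10.02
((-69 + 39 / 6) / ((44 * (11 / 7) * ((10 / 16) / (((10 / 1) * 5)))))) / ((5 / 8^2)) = -925.62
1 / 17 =0.06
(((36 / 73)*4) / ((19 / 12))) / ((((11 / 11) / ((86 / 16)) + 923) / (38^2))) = 5647104 / 2897881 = 1.95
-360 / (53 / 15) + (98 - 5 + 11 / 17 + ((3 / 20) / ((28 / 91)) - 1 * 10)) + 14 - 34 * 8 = -19876221 / 72080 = -275.75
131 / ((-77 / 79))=-134.40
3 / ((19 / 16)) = 48 / 19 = 2.53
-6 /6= -1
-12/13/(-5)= 12/65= 0.18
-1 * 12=-12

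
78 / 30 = 13 / 5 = 2.60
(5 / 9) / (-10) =-1 / 18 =-0.06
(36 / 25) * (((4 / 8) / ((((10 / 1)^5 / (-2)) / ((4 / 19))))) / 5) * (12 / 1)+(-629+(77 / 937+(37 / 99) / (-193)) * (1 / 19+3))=-83546300673416611 / 132875750390625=-628.76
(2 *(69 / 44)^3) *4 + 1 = 339157 / 10648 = 31.85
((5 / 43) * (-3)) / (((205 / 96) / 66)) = -19008 / 1763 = -10.78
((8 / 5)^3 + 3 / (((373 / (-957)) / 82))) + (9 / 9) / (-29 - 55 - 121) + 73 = -1059168434 / 1911625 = -554.07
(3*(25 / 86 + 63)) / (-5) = -16329 / 430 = -37.97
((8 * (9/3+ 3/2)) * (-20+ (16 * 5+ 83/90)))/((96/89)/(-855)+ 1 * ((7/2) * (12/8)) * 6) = 111261036/1597931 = 69.63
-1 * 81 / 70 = -81 / 70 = -1.16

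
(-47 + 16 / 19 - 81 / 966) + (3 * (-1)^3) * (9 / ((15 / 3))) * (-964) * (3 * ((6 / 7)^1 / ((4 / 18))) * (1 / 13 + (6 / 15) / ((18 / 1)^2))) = 9269051453 / 1988350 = 4661.68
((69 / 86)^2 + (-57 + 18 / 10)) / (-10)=2017491 / 369800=5.46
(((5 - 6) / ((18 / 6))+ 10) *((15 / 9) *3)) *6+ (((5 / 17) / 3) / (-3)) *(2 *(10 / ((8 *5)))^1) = 88735 / 306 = 289.98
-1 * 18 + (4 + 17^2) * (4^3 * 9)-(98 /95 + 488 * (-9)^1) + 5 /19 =173141.23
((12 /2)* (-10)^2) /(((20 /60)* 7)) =1800 /7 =257.14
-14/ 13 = -1.08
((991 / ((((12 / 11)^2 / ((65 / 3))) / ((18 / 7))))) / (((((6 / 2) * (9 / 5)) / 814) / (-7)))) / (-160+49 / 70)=79306137625 / 258066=307309.52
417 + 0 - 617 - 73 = -273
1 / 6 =0.17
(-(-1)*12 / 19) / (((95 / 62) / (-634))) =-471696 / 1805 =-261.33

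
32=32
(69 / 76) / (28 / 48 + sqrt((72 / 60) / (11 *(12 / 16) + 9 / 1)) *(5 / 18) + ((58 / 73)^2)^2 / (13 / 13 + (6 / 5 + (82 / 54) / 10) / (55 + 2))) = 174102683043739223839197969 / 185451452928372266205669499 - 864775630820668679303148 *sqrt(230) / 185451452928372266205669499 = 0.87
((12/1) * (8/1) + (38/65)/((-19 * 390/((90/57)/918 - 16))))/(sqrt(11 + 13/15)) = 3537284107 * sqrt(2670)/6558628050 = 27.87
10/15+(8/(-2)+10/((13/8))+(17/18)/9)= 6161/2106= 2.93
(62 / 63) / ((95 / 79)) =4898 / 5985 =0.82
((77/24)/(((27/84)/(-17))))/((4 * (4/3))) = -9163/288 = -31.82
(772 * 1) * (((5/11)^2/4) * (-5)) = -24125/121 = -199.38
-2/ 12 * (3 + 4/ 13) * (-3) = 43/ 26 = 1.65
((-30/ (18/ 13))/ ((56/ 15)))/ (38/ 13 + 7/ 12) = -12675/ 7658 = -1.66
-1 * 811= -811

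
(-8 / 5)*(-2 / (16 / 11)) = 11 / 5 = 2.20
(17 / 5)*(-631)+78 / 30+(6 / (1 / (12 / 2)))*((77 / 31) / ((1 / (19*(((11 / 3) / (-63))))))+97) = 581398 / 465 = 1250.32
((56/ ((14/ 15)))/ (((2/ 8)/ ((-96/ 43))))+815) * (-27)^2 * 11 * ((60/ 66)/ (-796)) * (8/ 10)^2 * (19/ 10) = -133025004/ 42785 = -3109.15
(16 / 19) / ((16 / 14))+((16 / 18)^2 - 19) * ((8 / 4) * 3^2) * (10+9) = -1064824 / 171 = -6227.04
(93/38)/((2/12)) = 279/19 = 14.68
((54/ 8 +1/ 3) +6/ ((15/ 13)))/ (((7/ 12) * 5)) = 737/ 175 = 4.21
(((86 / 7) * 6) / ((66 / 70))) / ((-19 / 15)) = -12900 / 209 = -61.72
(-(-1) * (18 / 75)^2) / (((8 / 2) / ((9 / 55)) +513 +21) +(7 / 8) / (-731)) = 1894752 / 18369990625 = 0.00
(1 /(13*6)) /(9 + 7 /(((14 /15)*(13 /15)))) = 1 /1377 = 0.00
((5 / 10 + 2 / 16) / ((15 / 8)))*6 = 2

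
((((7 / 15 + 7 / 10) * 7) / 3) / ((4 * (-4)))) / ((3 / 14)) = -343 / 432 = -0.79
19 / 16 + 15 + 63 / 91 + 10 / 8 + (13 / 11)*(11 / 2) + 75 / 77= 410071 / 16016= 25.60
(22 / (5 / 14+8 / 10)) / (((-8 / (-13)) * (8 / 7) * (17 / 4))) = 35035 / 5508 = 6.36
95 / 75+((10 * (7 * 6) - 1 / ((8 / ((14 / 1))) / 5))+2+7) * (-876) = -5522066 / 15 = -368137.73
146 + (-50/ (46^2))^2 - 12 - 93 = 45894549/ 1119364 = 41.00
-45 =-45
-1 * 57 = -57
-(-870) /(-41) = -870 /41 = -21.22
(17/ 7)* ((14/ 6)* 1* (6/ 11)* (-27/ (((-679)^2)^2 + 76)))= -918/ 2338146841327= -0.00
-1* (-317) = 317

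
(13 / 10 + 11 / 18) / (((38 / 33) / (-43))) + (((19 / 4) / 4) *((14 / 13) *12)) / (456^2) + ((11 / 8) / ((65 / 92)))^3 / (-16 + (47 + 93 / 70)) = -64511029457599 / 906858326400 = -71.14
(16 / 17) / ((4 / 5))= 20 / 17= 1.18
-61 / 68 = -0.90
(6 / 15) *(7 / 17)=14 / 85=0.16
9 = 9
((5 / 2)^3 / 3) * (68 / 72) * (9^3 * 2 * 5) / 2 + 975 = 302475 / 16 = 18904.69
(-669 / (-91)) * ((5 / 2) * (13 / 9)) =1115 / 42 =26.55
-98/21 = -4.67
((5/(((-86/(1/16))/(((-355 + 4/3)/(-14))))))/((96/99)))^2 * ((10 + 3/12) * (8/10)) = 27923509405/380008136704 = 0.07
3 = 3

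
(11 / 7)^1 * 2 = 22 / 7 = 3.14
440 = 440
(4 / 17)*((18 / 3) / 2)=12 / 17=0.71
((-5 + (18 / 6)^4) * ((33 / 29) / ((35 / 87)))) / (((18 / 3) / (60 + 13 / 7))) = 542982 / 245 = 2216.25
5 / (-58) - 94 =-5457 / 58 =-94.09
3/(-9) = -1/3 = -0.33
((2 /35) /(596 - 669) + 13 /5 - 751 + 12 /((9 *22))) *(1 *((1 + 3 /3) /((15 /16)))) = -2019081664 /1264725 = -1596.46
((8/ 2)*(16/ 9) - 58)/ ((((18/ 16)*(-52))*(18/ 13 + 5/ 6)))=1832/ 4671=0.39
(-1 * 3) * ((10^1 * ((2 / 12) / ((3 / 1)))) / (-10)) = 1 / 6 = 0.17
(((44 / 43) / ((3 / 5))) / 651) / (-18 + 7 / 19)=-836 / 5626593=-0.00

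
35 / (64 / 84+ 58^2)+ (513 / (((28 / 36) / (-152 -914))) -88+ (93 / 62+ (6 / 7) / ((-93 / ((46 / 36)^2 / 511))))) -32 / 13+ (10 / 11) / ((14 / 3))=-12763776124594252073 / 18151199037972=-703191.90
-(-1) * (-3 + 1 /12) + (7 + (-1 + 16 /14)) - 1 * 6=-1.77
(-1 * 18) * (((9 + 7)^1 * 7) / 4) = -504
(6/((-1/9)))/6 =-9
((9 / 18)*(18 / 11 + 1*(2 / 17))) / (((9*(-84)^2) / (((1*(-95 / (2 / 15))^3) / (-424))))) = 4394046875 / 372970752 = 11.78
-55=-55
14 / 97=0.14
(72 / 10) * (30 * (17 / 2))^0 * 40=288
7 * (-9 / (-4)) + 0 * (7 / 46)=63 / 4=15.75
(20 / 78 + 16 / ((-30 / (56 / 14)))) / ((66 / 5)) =-0.14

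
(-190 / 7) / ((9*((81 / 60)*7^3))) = -0.01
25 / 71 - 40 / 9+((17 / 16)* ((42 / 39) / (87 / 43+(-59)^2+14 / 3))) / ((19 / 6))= -4.09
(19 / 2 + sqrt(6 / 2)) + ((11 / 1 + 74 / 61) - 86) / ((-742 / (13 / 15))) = sqrt(3) + 464882 / 48495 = 11.32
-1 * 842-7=-849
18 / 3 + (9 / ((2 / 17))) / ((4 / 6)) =483 / 4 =120.75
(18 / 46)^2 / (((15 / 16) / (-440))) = -38016 / 529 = -71.86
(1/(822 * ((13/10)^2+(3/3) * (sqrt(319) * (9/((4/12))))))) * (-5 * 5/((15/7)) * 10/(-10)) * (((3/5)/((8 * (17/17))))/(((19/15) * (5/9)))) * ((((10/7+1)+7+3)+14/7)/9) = -426725/24212912742868+1704375 * sqrt(319)/6053228185717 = 0.00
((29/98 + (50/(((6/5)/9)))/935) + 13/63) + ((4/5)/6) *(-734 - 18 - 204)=-104372981/824670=-126.56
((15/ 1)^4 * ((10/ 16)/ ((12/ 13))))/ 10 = 3427.73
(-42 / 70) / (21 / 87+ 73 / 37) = -1073 / 3960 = -0.27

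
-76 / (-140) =19 / 35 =0.54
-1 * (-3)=3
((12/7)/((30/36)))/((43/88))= 6336/1505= 4.21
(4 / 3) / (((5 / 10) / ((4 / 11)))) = 32 / 33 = 0.97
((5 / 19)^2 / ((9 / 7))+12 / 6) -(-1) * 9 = 35914 / 3249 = 11.05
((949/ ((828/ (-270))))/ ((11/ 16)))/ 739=-113880/ 186967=-0.61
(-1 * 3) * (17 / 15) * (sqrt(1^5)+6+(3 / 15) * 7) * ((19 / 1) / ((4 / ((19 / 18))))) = -42959 / 300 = -143.20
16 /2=8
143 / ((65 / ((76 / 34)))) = 4.92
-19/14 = -1.36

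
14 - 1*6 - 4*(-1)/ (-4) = 7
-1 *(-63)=63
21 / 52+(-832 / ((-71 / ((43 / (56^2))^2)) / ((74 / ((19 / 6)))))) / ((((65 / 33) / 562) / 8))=99305514489 / 842126740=117.92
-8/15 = -0.53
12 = 12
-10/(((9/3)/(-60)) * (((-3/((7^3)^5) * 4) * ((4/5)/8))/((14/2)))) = -16616465284800500/3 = -5538821761600166.67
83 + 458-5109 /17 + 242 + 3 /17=482.65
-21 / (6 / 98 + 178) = -1029 / 8725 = -0.12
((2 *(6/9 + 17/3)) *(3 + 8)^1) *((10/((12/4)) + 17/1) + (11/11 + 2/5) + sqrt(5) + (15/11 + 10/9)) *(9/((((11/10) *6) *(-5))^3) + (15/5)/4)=227525 *sqrt(5)/2178 + 545286415/215622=2762.49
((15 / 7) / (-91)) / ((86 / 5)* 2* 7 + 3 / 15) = -0.00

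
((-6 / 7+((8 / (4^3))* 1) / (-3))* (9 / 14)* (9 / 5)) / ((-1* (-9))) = -453 / 3920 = -0.12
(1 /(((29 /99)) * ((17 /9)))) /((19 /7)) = 6237 /9367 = 0.67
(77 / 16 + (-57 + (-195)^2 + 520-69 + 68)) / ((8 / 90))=27714105 / 64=433032.89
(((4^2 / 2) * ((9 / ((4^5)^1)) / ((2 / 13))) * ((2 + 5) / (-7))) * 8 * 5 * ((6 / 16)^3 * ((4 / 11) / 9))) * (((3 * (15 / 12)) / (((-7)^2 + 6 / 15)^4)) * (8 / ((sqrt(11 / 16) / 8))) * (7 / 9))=-984375 * sqrt(11) / 2217225195328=-0.00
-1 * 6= -6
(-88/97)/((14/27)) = -1188/679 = -1.75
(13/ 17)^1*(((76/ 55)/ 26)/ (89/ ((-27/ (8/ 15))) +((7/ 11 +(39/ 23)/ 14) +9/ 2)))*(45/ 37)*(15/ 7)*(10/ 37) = 477859500/ 58415299819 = 0.01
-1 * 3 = -3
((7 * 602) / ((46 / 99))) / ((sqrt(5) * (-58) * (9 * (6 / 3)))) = -23177 * sqrt(5) / 13340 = -3.88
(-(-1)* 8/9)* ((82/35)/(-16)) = -41/315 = -0.13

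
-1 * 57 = -57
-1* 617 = -617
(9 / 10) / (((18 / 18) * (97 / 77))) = 693 / 970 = 0.71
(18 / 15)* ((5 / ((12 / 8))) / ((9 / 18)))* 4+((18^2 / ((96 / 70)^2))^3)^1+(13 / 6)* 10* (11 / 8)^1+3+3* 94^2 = 4041184615571 / 786432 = 5138631.97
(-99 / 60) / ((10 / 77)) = -2541 / 200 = -12.70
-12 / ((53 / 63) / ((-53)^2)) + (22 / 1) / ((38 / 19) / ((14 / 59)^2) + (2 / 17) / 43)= -101963750840 / 2544807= -40067.38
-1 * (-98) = 98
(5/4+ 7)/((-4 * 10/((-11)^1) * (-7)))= -363/1120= -0.32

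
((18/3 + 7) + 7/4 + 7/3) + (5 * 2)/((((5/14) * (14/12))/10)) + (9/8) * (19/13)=258.73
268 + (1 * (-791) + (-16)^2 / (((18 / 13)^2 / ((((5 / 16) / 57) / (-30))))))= -7244411 / 13851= -523.02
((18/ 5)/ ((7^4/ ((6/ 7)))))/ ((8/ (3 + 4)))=27/ 24010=0.00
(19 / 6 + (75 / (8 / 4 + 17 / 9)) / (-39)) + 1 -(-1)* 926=507601 / 546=929.67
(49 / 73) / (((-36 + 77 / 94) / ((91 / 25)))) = -419146 / 6035275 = -0.07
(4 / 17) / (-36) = -1 / 153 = -0.01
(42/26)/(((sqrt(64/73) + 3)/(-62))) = -285138/7709 + 10416 * sqrt(73)/7709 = -25.44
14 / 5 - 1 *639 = -3181 / 5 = -636.20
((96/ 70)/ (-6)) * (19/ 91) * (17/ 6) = -0.14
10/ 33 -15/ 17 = -325/ 561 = -0.58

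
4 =4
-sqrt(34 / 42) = -sqrt(357) / 21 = -0.90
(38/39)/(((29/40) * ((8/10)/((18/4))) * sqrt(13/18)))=8550 * sqrt(26)/4901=8.90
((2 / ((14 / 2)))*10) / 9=20 / 63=0.32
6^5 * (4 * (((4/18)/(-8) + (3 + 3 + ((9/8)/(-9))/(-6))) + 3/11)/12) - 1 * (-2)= 178672/11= 16242.91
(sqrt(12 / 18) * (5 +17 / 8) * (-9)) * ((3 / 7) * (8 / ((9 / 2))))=-114 * sqrt(6) / 7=-39.89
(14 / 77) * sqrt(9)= 6 / 11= 0.55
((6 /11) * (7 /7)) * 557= 3342 /11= 303.82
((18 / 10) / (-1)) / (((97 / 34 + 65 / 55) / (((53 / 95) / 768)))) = -9911 / 30582400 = -0.00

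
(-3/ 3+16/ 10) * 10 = 6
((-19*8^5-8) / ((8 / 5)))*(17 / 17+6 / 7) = -722660.71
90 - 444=-354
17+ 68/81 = 1445/81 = 17.84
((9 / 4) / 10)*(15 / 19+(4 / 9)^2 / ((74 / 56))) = 53467 / 253080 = 0.21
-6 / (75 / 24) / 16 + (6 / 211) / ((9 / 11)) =-1349 / 15825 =-0.09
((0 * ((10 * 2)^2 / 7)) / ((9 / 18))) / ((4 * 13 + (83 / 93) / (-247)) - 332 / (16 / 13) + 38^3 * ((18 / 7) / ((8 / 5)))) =0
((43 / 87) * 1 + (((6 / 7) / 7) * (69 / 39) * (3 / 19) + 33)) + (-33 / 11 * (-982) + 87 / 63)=3138781355 / 1052961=2980.91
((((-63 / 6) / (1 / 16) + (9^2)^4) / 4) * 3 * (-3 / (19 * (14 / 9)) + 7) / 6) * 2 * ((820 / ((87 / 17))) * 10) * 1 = 118953258262.54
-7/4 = -1.75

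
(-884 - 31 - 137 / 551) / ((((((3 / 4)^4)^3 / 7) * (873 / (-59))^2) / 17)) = -3504786530734440448 / 223169655436839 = -15704.58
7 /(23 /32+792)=224 /25367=0.01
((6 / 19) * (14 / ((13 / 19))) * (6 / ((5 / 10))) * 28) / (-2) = -14112 / 13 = -1085.54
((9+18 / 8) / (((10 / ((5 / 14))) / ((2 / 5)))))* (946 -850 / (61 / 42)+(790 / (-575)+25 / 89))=288705861 / 4994680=57.80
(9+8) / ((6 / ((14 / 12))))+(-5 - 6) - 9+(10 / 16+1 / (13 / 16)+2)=-12017 / 936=-12.84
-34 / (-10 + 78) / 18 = -1 / 36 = -0.03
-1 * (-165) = 165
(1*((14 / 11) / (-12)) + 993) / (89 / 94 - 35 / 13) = -40039441 / 70389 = -568.83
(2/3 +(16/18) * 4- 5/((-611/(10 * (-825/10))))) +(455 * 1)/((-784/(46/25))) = -5538161/1539720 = -3.60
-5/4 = -1.25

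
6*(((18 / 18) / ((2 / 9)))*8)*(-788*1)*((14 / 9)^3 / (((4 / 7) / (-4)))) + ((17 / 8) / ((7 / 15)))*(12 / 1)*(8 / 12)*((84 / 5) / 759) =4484713.10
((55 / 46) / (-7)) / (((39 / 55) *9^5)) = -3025 / 741537342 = -0.00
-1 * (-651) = 651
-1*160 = -160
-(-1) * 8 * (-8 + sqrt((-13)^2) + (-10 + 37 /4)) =34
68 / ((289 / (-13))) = -52 / 17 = -3.06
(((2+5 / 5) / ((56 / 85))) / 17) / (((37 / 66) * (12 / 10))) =825 / 2072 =0.40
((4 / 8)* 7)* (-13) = -91 / 2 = -45.50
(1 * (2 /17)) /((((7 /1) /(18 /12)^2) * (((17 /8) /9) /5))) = 1620 /2023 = 0.80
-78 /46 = -39 /23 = -1.70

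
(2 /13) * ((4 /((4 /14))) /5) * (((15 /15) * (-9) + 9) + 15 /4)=21 /13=1.62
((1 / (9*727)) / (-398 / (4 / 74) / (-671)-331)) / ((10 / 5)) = -671 / 2810061468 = -0.00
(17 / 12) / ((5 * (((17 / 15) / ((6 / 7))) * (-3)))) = -0.07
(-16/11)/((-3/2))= 32/33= 0.97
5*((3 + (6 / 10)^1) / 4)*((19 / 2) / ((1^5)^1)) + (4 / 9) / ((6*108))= 124661 / 2916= 42.75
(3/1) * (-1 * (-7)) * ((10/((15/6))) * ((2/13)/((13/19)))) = 3192/169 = 18.89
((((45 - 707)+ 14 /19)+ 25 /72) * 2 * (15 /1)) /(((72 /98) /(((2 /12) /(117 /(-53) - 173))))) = 25.67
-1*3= -3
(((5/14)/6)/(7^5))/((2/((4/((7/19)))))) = 95/4941258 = 0.00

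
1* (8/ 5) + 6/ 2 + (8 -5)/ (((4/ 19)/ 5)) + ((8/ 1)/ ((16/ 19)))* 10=3417/ 20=170.85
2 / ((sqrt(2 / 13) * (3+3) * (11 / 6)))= sqrt(26) / 11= 0.46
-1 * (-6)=6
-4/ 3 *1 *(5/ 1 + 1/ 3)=-64/ 9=-7.11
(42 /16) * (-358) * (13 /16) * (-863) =42172221 /64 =658940.95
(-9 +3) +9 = 3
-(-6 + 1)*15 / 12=25 / 4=6.25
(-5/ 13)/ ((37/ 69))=-345/ 481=-0.72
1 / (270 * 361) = 1 / 97470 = 0.00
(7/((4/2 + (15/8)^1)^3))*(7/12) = 6272/89373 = 0.07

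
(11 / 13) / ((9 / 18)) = 1.69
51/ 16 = 3.19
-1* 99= -99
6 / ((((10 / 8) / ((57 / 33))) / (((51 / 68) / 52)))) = 171 / 1430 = 0.12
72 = 72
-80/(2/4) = -160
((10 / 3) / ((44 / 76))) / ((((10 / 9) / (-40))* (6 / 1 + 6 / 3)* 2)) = -12.95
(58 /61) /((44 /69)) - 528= -706575 /1342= -526.51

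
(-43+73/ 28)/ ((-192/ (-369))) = -139113/ 1792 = -77.63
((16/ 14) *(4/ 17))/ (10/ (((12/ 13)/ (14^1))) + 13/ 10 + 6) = 960/ 567511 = 0.00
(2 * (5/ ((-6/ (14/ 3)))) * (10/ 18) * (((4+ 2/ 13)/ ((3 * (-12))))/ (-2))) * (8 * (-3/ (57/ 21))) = 4900/ 2223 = 2.20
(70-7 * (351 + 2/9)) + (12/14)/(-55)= -8276399/3465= -2388.57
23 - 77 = -54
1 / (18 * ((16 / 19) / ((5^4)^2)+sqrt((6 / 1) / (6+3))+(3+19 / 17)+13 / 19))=0.01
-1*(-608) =608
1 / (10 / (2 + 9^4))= 6563 / 10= 656.30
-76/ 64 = -19/ 16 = -1.19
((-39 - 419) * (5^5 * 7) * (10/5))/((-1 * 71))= 282218.31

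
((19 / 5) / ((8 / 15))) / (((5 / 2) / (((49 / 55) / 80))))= 2793 / 88000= 0.03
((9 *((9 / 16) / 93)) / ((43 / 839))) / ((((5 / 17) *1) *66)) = 128367 / 2346080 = 0.05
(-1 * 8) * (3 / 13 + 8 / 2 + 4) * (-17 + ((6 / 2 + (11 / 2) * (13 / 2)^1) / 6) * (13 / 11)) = 264611 / 429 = 616.81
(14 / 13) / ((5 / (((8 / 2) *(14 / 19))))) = 784 / 1235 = 0.63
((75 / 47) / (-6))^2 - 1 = -0.93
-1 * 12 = -12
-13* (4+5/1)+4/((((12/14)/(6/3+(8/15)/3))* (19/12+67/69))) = -113.02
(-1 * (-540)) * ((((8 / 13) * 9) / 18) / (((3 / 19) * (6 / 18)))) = 41040 / 13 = 3156.92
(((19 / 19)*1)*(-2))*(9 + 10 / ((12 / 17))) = -139 / 3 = -46.33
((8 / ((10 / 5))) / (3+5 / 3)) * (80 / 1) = 480 / 7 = 68.57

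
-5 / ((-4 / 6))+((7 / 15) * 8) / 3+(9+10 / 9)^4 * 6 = 1371690461 / 21870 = 62720.19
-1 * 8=-8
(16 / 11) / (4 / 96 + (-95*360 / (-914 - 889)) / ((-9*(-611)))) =47003008 / 1457907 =32.24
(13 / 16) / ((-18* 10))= -13 / 2880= -0.00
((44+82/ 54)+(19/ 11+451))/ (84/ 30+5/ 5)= 739895/ 5643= 131.12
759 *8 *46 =279312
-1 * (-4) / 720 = 1 / 180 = 0.01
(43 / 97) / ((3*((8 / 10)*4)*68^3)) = 215 / 1463995392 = 0.00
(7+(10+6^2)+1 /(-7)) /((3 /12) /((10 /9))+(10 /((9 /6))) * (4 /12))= 133200 /6167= 21.60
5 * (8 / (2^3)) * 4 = 20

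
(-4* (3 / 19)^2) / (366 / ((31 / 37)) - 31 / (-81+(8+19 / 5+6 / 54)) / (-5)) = -1156548 / 5065242623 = -0.00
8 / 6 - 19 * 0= 4 / 3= 1.33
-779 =-779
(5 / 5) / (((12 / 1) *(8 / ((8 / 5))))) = 1 / 60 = 0.02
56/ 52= 14/ 13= 1.08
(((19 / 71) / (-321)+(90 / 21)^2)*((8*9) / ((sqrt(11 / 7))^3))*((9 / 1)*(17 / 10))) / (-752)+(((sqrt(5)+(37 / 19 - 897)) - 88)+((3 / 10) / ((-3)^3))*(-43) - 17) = -1709273 / 1710 - 9414534771*sqrt(77) / 6048579460+sqrt(5) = -1011.00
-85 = -85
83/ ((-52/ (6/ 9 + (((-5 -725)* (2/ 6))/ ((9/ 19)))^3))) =110733104979937/ 511758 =216377868.02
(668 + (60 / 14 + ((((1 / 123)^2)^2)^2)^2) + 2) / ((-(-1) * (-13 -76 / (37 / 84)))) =-479319950429948007250317027056256917299 / 131892580267471091894262395414500836855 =-3.63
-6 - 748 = -754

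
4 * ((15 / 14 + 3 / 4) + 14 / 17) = 1259 / 119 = 10.58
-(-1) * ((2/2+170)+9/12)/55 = 3.12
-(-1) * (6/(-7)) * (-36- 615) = 558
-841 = -841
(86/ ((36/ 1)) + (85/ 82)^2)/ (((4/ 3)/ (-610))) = -63925255/ 40344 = -1584.50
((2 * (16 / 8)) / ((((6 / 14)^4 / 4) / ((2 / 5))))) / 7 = 10976 / 405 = 27.10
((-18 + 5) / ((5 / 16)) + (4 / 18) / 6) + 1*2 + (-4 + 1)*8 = -8581 / 135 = -63.56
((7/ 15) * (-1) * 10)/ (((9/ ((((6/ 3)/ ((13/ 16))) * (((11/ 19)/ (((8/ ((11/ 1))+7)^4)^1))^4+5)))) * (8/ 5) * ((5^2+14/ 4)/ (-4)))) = 722510193766300129291909513444586374016/ 1290648343453782560425000069244384765625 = 0.56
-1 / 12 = -0.08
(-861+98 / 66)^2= 804516496 / 1089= 738766.30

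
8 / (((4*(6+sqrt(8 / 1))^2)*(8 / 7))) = 11 / 112- 3*sqrt(2) / 56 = 0.02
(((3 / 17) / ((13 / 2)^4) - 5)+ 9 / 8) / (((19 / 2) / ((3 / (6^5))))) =-15051263 / 95646904704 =-0.00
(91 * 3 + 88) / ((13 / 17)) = 6137 / 13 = 472.08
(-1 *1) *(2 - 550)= 548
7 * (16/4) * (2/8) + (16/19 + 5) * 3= 466/19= 24.53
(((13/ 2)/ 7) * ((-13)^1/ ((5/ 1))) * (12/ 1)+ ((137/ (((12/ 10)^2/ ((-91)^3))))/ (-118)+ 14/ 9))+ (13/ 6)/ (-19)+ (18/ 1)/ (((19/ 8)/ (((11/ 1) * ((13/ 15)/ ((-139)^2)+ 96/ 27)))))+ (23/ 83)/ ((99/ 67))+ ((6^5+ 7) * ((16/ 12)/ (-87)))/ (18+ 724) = 46555696261758983535311/ 76591468944448920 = 607844.41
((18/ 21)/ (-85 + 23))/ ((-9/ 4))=4/ 651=0.01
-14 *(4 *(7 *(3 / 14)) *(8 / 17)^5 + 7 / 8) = -80583041 / 5679428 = -14.19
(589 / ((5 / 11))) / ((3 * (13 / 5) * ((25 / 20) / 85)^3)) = 2037204928 / 39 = 52236023.79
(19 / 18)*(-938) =-8911 / 9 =-990.11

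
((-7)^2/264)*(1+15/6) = 343/528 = 0.65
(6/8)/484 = 3/1936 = 0.00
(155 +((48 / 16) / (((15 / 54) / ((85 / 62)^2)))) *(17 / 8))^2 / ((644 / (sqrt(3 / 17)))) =9281375506225 *sqrt(51) / 2588341224448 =25.61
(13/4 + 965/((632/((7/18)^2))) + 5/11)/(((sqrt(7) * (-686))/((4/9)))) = -8864431 * sqrt(7)/24336574416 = -0.00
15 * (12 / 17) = 180 / 17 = 10.59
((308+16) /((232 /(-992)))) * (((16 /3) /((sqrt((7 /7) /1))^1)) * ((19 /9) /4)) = -113088 /29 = -3899.59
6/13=0.46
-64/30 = -2.13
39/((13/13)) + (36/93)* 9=1317/31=42.48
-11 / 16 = -0.69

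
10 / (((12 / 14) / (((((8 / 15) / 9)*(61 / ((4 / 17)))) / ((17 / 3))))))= 854 / 27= 31.63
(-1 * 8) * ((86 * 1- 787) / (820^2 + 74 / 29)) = 81316 / 9749837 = 0.01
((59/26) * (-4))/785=-118/10205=-0.01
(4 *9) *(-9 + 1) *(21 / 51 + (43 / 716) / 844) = -76155462 / 642073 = -118.61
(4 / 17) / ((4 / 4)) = 4 / 17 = 0.24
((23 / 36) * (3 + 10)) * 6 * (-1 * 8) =-1196 / 3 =-398.67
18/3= 6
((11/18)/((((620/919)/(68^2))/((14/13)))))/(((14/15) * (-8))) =-2921501/4836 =-604.12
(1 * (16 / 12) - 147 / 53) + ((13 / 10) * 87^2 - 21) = 15609443 / 1590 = 9817.26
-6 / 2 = -3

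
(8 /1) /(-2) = -4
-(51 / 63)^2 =-289 / 441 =-0.66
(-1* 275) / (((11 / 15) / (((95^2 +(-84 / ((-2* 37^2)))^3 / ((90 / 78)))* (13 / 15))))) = -2933125.01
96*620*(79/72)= 195920/3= 65306.67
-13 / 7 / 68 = -13 / 476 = -0.03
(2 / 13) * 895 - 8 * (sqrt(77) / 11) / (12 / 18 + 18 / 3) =1790 / 13 - 6 * sqrt(77) / 55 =136.74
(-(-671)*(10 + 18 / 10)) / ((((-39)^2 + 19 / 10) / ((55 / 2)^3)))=6586619875 / 60916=108126.27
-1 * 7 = -7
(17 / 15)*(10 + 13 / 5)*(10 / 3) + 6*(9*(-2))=-302 / 5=-60.40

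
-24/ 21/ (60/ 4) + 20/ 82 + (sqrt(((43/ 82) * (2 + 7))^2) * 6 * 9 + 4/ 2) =257.02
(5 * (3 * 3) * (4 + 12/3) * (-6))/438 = -360/73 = -4.93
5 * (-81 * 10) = -4050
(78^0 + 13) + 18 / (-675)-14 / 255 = 17746 / 1275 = 13.92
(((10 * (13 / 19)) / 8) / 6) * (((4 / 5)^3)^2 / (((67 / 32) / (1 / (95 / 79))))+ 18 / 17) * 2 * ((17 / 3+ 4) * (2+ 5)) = 22.43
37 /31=1.19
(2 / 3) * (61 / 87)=122 / 261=0.47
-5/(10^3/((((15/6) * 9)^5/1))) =-7381125/256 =-28832.52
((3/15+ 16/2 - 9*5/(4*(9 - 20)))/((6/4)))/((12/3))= 2029/1320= 1.54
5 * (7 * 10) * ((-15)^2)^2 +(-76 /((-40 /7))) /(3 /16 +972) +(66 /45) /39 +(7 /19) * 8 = 1021154326722604 /57631275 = 17718753.00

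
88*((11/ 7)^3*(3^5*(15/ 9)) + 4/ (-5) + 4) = 237667144/ 1715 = 138581.43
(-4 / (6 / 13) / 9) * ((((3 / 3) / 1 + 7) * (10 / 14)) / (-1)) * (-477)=-55120 / 21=-2624.76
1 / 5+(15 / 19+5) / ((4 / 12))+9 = 2524 / 95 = 26.57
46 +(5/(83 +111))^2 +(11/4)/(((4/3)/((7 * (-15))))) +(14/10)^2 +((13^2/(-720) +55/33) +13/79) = -223446423727/1337959800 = -167.01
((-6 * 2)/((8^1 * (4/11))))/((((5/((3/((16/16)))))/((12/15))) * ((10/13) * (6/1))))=-429/1000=-0.43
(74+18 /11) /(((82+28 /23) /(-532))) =-5090176 /10527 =-483.54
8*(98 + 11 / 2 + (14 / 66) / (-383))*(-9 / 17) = -31395108 / 71621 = -438.35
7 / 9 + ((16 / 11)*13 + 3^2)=2840 / 99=28.69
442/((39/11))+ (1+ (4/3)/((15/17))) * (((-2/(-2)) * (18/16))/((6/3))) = 30259/240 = 126.08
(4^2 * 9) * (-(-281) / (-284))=-10116 / 71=-142.48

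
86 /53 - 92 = -4790 /53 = -90.38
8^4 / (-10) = -2048 / 5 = -409.60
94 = 94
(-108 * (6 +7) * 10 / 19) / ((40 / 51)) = -17901 / 19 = -942.16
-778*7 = -5446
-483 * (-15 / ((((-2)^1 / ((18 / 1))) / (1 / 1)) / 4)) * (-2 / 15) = 34776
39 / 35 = 1.11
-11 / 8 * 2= -11 / 4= -2.75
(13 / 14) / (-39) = -1 / 42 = -0.02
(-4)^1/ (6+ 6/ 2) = -0.44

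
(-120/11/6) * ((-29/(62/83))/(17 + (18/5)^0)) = 12035/3069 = 3.92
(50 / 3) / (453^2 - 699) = 5 / 61353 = 0.00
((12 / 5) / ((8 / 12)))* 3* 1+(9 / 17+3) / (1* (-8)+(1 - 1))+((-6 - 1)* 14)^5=-1536665352799 / 170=-9039207957.64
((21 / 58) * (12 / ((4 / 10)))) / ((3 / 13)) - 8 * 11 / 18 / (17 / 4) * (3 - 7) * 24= 232943 / 1479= 157.50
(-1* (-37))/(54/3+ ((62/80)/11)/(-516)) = 8400480/4086689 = 2.06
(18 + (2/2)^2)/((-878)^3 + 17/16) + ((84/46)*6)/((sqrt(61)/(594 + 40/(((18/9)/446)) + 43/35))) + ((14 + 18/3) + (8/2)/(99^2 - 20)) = 111499280004344/5574850014585 + 11989188*sqrt(61)/7015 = 13368.33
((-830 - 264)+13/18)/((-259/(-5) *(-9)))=98395/41958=2.35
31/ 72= 0.43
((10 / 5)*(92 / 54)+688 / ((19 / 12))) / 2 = 112330 / 513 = 218.97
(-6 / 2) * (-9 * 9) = 243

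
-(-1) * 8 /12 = 2 /3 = 0.67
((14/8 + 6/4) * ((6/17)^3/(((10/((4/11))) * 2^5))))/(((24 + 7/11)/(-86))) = -15093/26628460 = -0.00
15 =15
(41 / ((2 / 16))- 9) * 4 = 1276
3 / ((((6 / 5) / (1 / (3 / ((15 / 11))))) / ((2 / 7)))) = 25 / 77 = 0.32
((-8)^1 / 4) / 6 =-1 / 3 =-0.33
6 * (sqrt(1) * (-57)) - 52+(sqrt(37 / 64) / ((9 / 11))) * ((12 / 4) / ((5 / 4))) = -394+11 * sqrt(37) / 30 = -391.77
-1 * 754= -754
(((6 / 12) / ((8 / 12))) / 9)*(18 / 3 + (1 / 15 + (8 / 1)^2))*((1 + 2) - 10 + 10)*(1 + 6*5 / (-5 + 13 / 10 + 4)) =106151 / 60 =1769.18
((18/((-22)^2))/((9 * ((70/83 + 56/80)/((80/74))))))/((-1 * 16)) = -2075/11470074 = -0.00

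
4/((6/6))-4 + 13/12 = 13/12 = 1.08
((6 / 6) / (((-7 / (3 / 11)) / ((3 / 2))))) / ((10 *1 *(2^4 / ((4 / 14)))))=-9 / 86240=-0.00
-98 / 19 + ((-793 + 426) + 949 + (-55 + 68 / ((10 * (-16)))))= 396277 / 760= 521.42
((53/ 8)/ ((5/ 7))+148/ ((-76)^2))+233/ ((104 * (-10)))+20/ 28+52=162391351/ 2628080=61.79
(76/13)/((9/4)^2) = 1216/1053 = 1.15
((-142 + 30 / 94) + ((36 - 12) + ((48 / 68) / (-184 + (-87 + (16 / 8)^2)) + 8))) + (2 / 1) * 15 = -5666373 / 71111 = -79.68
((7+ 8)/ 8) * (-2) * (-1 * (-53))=-198.75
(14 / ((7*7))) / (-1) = -2 / 7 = -0.29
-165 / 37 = -4.46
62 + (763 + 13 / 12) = 9913 / 12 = 826.08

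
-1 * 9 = -9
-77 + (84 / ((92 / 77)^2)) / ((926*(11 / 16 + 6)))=-76.99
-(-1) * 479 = 479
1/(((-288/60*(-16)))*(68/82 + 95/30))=205/62912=0.00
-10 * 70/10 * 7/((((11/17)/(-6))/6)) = 299880/11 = 27261.82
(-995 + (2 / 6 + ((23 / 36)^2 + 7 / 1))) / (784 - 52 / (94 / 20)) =-60135889 / 47081088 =-1.28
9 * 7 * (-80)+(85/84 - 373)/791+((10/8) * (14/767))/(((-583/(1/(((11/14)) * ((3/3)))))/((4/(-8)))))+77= -1622175345966059/326822820324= -4963.47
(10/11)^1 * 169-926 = -8496/11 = -772.36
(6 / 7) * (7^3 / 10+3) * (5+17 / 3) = 11936 / 35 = 341.03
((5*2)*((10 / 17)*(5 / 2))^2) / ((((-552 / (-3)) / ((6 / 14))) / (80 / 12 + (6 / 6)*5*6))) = 171875 / 93058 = 1.85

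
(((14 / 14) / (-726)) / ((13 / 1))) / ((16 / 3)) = -1 / 50336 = -0.00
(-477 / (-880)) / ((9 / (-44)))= -53 / 20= -2.65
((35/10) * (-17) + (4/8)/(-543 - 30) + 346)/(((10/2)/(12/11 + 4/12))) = 701428/8595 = 81.61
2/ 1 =2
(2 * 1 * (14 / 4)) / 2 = 7 / 2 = 3.50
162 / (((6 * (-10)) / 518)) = -6993 / 5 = -1398.60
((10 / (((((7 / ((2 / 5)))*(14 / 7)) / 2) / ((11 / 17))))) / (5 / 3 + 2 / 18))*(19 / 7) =1881 / 3332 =0.56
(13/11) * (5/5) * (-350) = -4550/11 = -413.64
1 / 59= 0.02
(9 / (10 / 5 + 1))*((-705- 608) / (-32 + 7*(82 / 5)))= -6565 / 138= -47.57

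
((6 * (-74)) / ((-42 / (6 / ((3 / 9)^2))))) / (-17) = -3996 / 119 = -33.58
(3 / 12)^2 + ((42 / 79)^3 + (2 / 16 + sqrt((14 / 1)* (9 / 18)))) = 2664525 / 7888624 + sqrt(7) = 2.98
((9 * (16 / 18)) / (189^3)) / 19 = 8 / 128274111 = 0.00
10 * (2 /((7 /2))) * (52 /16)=18.57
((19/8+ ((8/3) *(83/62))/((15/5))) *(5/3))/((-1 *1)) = -39785/6696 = -5.94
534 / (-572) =-267 / 286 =-0.93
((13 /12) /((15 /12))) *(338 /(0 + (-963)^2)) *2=8788 /13910535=0.00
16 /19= 0.84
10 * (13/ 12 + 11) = 725/ 6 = 120.83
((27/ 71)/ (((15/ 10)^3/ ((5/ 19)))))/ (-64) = -5/ 10792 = -0.00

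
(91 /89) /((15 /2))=182 /1335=0.14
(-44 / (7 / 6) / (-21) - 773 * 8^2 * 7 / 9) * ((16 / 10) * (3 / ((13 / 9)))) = -407234496 / 3185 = -127860.12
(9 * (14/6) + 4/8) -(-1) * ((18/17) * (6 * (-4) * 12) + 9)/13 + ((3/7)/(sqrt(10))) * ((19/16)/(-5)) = -43/34 -57 * sqrt(10)/5600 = -1.30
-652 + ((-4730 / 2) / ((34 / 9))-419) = -57699 / 34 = -1697.03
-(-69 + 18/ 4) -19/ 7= 865/ 14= 61.79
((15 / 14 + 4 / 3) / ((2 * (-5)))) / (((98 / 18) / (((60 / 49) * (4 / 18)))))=-0.01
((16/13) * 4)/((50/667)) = 21344/325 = 65.67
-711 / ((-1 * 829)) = 711 / 829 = 0.86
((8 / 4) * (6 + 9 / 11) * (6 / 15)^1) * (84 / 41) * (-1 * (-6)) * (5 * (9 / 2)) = 680400 / 451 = 1508.65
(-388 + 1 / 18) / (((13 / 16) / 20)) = -1117280 / 117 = -9549.40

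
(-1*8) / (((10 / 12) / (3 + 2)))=-48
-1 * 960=-960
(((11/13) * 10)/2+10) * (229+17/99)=4197280/1287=3261.29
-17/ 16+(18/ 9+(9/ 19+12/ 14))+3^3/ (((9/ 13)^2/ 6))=724091/ 2128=340.27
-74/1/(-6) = 37/3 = 12.33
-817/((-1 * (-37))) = -817/37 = -22.08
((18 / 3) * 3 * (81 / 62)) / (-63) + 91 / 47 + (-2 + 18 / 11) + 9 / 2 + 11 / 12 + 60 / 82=7.35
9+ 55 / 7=118 / 7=16.86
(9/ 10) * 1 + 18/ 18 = 1.90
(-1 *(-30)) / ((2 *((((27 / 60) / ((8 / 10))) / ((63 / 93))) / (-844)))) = -472640 / 31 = -15246.45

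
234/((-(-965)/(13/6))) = 507/965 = 0.53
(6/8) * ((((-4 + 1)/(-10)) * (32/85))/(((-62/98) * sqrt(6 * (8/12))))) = -0.07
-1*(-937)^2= -877969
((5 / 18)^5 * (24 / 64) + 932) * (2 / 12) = 155.33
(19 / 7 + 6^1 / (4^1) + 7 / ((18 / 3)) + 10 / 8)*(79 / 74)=7.08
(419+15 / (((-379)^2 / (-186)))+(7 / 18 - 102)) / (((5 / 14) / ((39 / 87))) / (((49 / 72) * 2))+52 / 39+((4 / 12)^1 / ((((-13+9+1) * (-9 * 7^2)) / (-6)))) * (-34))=10976775765501 / 68138119324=161.10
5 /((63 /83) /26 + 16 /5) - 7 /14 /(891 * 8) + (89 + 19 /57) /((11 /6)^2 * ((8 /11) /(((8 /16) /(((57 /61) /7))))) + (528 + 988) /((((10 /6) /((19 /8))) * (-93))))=-10726269200273683 /4453270456420368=-2.41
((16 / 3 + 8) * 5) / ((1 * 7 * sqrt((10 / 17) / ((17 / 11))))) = 340 * sqrt(110) / 231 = 15.44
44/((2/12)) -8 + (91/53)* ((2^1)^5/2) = 15024/53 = 283.47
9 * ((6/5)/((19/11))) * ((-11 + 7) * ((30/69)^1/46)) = -2376/10051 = -0.24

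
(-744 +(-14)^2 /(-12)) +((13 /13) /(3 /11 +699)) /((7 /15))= -40939223 /53844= -760.33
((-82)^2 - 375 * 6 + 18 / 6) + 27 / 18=8957 / 2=4478.50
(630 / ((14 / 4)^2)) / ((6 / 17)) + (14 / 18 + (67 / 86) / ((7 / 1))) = 113471 / 774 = 146.60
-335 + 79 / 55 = -18346 / 55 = -333.56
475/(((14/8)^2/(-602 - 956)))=-11840800/49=-241648.98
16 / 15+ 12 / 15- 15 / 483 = 4433 / 2415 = 1.84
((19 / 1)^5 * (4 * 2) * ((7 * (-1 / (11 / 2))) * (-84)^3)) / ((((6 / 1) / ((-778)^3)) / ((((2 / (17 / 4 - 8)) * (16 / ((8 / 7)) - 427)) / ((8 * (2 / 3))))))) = -2663983203080622078007296 / 55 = -48436058237829492327405.38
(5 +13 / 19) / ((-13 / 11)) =-1188 / 247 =-4.81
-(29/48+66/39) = -1433/624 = -2.30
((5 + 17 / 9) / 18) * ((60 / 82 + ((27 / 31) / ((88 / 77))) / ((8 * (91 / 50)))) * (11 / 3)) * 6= 1520035 / 230256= 6.60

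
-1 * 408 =-408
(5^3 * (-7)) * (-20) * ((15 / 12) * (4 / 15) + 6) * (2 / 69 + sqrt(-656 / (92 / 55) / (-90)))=665000 / 207 + 332500 * sqrt(20746) / 207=234572.68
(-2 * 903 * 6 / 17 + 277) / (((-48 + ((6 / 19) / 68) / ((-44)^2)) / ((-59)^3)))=-1542104.41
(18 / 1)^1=18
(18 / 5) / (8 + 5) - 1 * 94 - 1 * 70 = -10642 / 65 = -163.72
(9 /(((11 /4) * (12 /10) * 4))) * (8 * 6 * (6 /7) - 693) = -68445 /154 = -444.45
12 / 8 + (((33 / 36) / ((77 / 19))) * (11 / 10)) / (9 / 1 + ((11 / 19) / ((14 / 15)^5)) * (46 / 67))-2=-46540488457 / 98191399770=-0.47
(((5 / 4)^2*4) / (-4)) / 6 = -25 / 96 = -0.26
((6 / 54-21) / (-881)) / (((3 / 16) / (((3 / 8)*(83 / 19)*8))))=249664 / 150651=1.66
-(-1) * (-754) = -754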